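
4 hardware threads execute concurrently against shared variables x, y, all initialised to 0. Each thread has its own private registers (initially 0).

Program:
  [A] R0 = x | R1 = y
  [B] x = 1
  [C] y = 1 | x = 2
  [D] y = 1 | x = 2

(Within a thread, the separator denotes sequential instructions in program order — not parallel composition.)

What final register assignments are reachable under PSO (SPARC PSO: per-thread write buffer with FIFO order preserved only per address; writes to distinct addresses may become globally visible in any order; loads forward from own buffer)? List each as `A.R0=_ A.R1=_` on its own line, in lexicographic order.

outcome vector order: (A.R0,A.R1)
|PSO outcomes| = 6

A.R0=0 A.R1=0
A.R0=0 A.R1=1
A.R0=1 A.R1=0
A.R0=1 A.R1=1
A.R0=2 A.R1=0
A.R0=2 A.R1=1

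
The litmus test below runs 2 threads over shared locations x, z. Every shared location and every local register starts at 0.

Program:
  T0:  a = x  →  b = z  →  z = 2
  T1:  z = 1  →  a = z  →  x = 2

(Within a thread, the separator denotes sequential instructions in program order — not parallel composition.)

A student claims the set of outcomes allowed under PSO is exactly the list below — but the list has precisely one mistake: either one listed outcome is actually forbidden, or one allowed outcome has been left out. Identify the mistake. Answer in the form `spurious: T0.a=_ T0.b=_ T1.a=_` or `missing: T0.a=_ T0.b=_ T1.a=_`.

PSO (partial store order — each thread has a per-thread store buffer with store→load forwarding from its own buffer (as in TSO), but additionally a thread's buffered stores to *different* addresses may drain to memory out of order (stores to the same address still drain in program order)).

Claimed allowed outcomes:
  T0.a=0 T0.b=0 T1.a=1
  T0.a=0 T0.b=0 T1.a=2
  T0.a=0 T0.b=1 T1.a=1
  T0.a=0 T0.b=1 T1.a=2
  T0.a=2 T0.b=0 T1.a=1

outcome vector order: (T0.a,T0.b,T1.a)
PSO: 6 outcomes — {001, 002, 011, 012, 201, 211}
PSO∖claimed = {211}

missing: T0.a=2 T0.b=1 T1.a=1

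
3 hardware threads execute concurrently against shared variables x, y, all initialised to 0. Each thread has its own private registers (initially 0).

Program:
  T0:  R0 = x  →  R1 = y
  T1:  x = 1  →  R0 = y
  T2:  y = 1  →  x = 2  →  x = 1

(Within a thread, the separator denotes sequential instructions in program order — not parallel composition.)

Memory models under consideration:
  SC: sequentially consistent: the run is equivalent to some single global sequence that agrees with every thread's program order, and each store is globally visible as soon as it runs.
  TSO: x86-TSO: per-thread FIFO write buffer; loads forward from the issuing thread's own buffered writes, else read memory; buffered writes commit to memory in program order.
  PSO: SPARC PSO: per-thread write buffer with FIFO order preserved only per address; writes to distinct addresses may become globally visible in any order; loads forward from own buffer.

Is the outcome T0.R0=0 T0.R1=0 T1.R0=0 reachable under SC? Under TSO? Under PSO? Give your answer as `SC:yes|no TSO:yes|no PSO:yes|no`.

SC:yes TSO:yes PSO:yes

outcome vector order: (T0.R0,T0.R1,T1.R0)
under SC → 000, 001, 010, 011, 100, 101, 110, 111, 210, 211
under TSO → 000, 001, 010, 011, 100, 101, 110, 111, 210, 211
under PSO → 000, 001, 010, 011, 100, 101, 110, 111, 200, 201, 210, 211
target 000 ∈ {SC,TSO,PSO}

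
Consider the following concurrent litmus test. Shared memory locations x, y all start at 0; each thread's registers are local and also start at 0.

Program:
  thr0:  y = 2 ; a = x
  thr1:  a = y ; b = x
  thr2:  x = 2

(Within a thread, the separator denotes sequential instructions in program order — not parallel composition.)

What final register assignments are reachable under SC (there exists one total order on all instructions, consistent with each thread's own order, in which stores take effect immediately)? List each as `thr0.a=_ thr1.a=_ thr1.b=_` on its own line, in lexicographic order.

thr0.a=0 thr1.a=0 thr1.b=0
thr0.a=0 thr1.a=0 thr1.b=2
thr0.a=0 thr1.a=2 thr1.b=0
thr0.a=0 thr1.a=2 thr1.b=2
thr0.a=2 thr1.a=0 thr1.b=0
thr0.a=2 thr1.a=0 thr1.b=2
thr0.a=2 thr1.a=2 thr1.b=0
thr0.a=2 thr1.a=2 thr1.b=2

outcome vector order: (thr0.a,thr1.a,thr1.b)
|SC outcomes| = 8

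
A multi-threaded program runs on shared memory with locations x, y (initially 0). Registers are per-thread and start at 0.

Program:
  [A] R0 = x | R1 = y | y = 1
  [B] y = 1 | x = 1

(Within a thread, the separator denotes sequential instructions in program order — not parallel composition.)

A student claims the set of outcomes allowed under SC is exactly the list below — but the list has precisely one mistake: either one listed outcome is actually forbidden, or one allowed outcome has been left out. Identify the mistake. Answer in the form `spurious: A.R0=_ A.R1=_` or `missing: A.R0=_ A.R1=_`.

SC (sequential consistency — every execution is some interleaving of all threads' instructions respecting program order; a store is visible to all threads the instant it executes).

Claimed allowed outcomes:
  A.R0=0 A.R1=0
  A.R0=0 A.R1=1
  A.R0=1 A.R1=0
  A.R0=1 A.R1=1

spurious: A.R0=1 A.R1=0

outcome vector order: (A.R0,A.R1)
SC (3): (0,0); (0,1); (1,1)
claimed∖SC = {(1,0)}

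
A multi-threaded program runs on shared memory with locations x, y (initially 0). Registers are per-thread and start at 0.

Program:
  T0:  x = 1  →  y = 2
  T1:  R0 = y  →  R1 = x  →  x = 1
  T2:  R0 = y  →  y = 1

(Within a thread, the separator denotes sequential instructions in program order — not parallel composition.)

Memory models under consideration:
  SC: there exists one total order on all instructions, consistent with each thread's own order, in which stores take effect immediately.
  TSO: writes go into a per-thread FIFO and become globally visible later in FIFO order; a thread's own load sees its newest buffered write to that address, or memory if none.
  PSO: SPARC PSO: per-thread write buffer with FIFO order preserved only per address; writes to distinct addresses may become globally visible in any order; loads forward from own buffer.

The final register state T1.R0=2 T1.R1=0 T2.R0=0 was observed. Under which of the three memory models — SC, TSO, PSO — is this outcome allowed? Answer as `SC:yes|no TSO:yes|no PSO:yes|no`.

SC:no TSO:no PSO:yes

outcome vector order: (T1.R0,T1.R1,T2.R0)
under SC → <0 0 0>; <0 0 2>; <0 1 0>; <0 1 2>; <1 0 0>; <1 1 0>; <1 1 2>; <2 1 0>; <2 1 2>
under TSO → <0 0 0>; <0 0 2>; <0 1 0>; <0 1 2>; <1 0 0>; <1 1 0>; <1 1 2>; <2 1 0>; <2 1 2>
under PSO → <0 0 0>; <0 0 2>; <0 1 0>; <0 1 2>; <1 0 0>; <1 0 2>; <1 1 0>; <1 1 2>; <2 0 0>; <2 0 2>; <2 1 0>; <2 1 2>
target <2 0 0> ∈ {PSO}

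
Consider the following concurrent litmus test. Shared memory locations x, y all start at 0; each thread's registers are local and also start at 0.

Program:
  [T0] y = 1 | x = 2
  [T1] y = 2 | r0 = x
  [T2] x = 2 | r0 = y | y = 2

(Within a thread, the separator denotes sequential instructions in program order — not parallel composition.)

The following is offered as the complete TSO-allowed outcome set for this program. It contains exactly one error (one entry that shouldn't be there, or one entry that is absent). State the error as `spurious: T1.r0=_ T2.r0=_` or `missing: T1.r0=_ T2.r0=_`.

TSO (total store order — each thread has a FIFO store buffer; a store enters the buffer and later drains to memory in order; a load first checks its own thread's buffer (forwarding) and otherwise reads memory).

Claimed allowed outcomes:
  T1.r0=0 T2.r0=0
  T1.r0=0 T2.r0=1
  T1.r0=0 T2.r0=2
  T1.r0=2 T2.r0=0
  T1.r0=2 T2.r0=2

outcome vector order: (T1.r0,T2.r0)
TSO: 6 outcomes — {(0,0) (0,1) (0,2) (2,0) (2,1) (2,2)}
TSO∖claimed = {(2,1)}

missing: T1.r0=2 T2.r0=1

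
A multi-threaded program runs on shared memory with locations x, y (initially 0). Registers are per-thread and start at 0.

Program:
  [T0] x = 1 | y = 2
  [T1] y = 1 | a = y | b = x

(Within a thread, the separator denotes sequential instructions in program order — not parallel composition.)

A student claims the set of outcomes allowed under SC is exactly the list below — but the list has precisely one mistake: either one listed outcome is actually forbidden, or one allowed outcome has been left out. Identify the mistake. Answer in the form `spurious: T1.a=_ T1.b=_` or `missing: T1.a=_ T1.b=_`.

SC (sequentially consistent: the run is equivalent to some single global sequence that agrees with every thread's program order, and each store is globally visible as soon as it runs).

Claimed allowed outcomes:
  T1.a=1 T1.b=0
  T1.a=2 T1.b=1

outcome vector order: (T1.a,T1.b)
[SC] allowed = {(1,0); (1,1); (2,1)}
SC∖claimed = {(1,1)}

missing: T1.a=1 T1.b=1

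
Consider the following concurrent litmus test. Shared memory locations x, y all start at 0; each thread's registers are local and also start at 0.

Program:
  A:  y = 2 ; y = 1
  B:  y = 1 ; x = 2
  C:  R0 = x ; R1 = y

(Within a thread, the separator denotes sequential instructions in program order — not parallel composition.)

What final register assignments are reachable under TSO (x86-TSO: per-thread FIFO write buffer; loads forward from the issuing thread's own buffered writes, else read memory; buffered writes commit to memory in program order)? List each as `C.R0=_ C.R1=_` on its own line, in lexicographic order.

C.R0=0 C.R1=0
C.R0=0 C.R1=1
C.R0=0 C.R1=2
C.R0=2 C.R1=1
C.R0=2 C.R1=2

outcome vector order: (C.R0,C.R1)
|TSO outcomes| = 5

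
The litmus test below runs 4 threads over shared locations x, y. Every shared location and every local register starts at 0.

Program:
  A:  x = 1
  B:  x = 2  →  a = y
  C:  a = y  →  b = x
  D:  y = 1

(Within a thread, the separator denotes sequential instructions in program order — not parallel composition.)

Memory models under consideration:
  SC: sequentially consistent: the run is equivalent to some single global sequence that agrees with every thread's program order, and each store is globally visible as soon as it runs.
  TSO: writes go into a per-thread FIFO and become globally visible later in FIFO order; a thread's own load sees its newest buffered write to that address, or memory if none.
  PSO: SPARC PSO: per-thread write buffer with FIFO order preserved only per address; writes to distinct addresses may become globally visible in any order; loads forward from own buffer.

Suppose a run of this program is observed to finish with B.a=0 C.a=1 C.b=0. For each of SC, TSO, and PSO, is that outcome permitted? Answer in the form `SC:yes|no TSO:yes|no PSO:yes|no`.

SC:no TSO:yes PSO:yes

outcome vector order: (B.a,C.a,C.b)
SC (11): (0,0,0); (0,0,1); (0,0,2); (0,1,1); (0,1,2); (1,0,0); (1,0,1); (1,0,2); (1,1,0); (1,1,1); (1,1,2)
TSO (12): (0,0,0); (0,0,1); (0,0,2); (0,1,0); (0,1,1); (0,1,2); (1,0,0); (1,0,1); (1,0,2); (1,1,0); (1,1,1); (1,1,2)
PSO (12): (0,0,0); (0,0,1); (0,0,2); (0,1,0); (0,1,1); (0,1,2); (1,0,0); (1,0,1); (1,0,2); (1,1,0); (1,1,1); (1,1,2)
target (0,1,0) ∈ {TSO,PSO}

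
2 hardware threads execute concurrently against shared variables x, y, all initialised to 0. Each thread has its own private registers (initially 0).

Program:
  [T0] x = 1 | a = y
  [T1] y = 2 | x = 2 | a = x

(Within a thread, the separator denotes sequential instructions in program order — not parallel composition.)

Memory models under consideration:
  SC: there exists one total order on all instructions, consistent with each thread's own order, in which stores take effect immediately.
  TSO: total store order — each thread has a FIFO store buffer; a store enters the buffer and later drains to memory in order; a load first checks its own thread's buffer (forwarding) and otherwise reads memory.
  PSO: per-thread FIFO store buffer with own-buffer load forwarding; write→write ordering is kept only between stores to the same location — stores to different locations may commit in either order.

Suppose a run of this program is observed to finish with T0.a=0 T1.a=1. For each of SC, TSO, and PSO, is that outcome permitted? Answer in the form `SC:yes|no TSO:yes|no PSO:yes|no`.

outcome vector order: (T0.a,T1.a)
[SC] allowed = {<0 2> <2 1> <2 2>}
[TSO] allowed = {<0 1> <0 2> <2 1> <2 2>}
[PSO] allowed = {<0 1> <0 2> <2 1> <2 2>}
target <0 1> ∈ {TSO,PSO}

SC:no TSO:yes PSO:yes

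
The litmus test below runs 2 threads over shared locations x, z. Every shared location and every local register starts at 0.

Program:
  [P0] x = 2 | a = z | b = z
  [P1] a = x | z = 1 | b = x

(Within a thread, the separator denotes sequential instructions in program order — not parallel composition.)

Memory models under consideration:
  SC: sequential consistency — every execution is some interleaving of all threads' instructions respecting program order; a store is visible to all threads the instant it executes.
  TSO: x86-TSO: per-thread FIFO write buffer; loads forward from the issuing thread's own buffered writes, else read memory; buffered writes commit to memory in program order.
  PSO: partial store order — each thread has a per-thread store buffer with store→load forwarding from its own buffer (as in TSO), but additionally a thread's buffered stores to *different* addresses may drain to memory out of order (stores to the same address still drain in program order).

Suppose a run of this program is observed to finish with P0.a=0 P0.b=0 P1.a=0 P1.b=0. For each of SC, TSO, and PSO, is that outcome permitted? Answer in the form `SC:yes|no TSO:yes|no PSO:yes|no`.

outcome vector order: (P0.a,P0.b,P1.a,P1.b)
under SC → (0,0,0,2); (0,0,2,2); (0,1,0,2); (0,1,2,2); (1,1,0,0); (1,1,0,2); (1,1,2,2)
under TSO → (0,0,0,0); (0,0,0,2); (0,0,2,2); (0,1,0,0); (0,1,0,2); (0,1,2,2); (1,1,0,0); (1,1,0,2); (1,1,2,2)
under PSO → (0,0,0,0); (0,0,0,2); (0,0,2,2); (0,1,0,0); (0,1,0,2); (0,1,2,2); (1,1,0,0); (1,1,0,2); (1,1,2,2)
target (0,0,0,0) ∈ {TSO,PSO}

SC:no TSO:yes PSO:yes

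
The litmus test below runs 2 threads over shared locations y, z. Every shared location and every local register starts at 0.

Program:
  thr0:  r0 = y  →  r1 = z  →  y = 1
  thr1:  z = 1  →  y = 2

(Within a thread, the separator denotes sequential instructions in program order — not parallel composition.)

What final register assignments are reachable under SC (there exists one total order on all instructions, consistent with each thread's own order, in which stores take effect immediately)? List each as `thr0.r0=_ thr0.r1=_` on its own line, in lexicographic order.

thr0.r0=0 thr0.r1=0
thr0.r0=0 thr0.r1=1
thr0.r0=2 thr0.r1=1

outcome vector order: (thr0.r0,thr0.r1)
|SC outcomes| = 3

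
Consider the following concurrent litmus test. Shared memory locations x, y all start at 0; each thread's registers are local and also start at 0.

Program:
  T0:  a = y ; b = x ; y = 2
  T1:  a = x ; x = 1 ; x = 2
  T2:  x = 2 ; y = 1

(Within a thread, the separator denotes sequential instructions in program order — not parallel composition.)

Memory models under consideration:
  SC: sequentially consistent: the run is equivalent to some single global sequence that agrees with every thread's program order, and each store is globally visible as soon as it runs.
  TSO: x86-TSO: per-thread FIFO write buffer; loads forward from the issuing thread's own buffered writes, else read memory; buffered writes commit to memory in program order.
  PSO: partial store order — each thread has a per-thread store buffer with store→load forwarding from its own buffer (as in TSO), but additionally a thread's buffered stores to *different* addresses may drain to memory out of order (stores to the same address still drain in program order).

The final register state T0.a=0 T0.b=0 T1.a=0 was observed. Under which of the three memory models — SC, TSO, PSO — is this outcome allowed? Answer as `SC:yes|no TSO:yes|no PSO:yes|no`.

outcome vector order: (T0.a,T0.b,T1.a)
under SC → 000, 002, 010, 012, 020, 022, 110, 112, 120, 122
under TSO → 000, 002, 010, 012, 020, 022, 110, 112, 120, 122
under PSO → 000, 002, 010, 012, 020, 022, 100, 102, 110, 112, 120, 122
target 000 ∈ {SC,TSO,PSO}

SC:yes TSO:yes PSO:yes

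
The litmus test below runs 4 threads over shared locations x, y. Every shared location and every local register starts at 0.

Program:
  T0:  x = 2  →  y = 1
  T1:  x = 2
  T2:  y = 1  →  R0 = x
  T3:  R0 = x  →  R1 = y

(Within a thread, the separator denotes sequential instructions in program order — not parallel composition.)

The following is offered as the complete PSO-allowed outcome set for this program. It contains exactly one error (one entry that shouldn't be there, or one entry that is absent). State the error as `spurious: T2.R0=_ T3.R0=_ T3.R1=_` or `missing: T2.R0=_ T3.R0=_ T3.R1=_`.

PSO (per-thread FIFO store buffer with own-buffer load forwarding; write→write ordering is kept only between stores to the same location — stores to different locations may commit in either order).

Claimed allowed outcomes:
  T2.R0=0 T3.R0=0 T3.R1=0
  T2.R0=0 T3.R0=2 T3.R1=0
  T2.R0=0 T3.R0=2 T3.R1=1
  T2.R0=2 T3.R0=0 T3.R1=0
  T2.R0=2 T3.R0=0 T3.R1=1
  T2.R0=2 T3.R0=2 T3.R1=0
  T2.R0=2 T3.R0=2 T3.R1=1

outcome vector order: (T2.R0,T3.R0,T3.R1)
under PSO → 000; 001; 020; 021; 200; 201; 220; 221
PSO∖claimed = {001}

missing: T2.R0=0 T3.R0=0 T3.R1=1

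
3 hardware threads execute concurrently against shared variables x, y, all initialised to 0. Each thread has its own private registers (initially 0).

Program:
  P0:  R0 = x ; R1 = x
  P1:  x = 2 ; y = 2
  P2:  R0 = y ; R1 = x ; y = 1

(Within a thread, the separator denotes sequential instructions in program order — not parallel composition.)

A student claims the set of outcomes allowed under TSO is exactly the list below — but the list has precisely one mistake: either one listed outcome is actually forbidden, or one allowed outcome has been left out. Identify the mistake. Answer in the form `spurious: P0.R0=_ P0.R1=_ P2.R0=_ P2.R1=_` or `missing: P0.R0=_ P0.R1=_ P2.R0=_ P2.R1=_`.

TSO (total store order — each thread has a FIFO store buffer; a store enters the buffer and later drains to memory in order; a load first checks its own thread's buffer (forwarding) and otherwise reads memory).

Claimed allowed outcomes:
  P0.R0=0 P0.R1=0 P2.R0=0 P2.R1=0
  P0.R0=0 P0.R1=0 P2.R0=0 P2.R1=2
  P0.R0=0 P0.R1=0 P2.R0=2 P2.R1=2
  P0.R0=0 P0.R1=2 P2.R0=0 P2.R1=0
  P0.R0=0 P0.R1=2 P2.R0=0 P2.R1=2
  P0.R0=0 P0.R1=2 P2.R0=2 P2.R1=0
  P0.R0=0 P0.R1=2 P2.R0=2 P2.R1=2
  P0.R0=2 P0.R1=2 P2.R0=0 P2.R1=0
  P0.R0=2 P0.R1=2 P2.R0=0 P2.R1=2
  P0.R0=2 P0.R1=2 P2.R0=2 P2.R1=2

spurious: P0.R0=0 P0.R1=2 P2.R0=2 P2.R1=0

outcome vector order: (P0.R0,P0.R1,P2.R0,P2.R1)
TSO (9): <0 0 0 0>, <0 0 0 2>, <0 0 2 2>, <0 2 0 0>, <0 2 0 2>, <0 2 2 2>, <2 2 0 0>, <2 2 0 2>, <2 2 2 2>
claimed∖TSO = {<0 2 2 0>}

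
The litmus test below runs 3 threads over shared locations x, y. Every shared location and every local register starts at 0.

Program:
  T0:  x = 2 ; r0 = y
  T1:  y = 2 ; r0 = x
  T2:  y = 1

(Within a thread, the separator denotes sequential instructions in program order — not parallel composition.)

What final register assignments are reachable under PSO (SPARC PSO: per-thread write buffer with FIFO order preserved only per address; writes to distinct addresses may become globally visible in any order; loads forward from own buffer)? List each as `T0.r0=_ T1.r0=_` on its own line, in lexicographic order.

outcome vector order: (T0.r0,T1.r0)
|PSO outcomes| = 6

T0.r0=0 T1.r0=0
T0.r0=0 T1.r0=2
T0.r0=1 T1.r0=0
T0.r0=1 T1.r0=2
T0.r0=2 T1.r0=0
T0.r0=2 T1.r0=2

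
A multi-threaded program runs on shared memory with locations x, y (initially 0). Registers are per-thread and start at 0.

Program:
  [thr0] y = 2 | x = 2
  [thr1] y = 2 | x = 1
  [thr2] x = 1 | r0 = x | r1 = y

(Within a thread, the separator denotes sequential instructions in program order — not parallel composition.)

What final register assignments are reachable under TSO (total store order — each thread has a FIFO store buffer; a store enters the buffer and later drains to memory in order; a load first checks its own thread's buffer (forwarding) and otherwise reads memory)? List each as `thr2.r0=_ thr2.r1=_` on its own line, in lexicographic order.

thr2.r0=1 thr2.r1=0
thr2.r0=1 thr2.r1=2
thr2.r0=2 thr2.r1=2

outcome vector order: (thr2.r0,thr2.r1)
|TSO outcomes| = 3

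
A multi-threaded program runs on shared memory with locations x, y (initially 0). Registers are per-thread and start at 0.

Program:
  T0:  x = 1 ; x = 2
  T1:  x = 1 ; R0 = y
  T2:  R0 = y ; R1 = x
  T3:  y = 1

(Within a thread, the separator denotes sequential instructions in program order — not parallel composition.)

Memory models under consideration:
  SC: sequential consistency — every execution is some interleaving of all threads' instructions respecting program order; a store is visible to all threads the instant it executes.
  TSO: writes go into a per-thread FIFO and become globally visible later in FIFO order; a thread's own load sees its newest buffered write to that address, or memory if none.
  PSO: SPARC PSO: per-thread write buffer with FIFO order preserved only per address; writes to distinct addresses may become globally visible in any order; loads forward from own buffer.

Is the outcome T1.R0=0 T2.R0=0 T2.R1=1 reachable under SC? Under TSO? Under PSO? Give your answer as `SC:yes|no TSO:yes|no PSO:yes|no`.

outcome vector order: (T1.R0,T2.R0,T2.R1)
SC: 11 outcomes — {000 001 002 011 012 100 101 102 110 111 112}
TSO: 12 outcomes — {000 001 002 010 011 012 100 101 102 110 111 112}
PSO: 12 outcomes — {000 001 002 010 011 012 100 101 102 110 111 112}
target 001 ∈ {SC,TSO,PSO}

SC:yes TSO:yes PSO:yes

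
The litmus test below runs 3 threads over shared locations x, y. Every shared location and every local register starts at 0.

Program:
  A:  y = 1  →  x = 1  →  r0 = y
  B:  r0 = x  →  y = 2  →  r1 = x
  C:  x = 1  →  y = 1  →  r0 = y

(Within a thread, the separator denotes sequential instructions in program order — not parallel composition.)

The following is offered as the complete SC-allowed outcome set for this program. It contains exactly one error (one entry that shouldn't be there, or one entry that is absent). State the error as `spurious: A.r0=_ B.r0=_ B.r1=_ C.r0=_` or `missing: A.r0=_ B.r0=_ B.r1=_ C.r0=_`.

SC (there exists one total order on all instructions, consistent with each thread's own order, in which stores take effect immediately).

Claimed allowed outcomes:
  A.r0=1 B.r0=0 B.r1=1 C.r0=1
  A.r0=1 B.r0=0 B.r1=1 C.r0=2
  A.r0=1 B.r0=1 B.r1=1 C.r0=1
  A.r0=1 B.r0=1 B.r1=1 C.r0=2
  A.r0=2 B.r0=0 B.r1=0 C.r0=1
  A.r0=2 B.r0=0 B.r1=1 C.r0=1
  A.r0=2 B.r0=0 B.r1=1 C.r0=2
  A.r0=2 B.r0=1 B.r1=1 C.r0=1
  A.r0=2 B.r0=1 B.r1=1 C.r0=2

missing: A.r0=1 B.r0=0 B.r1=0 C.r0=1

outcome vector order: (A.r0,B.r0,B.r1,C.r0)
SC: 10 outcomes — {<1 0 0 1>, <1 0 1 1>, <1 0 1 2>, <1 1 1 1>, <1 1 1 2>, <2 0 0 1>, <2 0 1 1>, <2 0 1 2>, <2 1 1 1>, <2 1 1 2>}
SC∖claimed = {<1 0 0 1>}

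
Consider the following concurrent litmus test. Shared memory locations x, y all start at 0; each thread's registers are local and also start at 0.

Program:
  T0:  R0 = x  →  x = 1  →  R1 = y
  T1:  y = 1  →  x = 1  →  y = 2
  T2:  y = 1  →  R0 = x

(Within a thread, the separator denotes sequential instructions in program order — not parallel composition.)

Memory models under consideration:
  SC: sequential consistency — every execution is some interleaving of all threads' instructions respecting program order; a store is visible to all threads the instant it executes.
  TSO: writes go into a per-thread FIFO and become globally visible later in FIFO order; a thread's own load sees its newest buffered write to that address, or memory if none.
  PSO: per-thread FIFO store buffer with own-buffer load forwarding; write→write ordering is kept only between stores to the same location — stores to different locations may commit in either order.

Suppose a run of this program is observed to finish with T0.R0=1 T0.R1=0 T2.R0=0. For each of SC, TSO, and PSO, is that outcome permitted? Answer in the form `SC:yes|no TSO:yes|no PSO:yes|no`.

outcome vector order: (T0.R0,T0.R1,T2.R0)
under SC → 0/0/1 0/1/0 0/1/1 0/2/0 0/2/1 1/1/0 1/1/1 1/2/0 1/2/1
under TSO → 0/0/0 0/0/1 0/1/0 0/1/1 0/2/0 0/2/1 1/1/0 1/1/1 1/2/0 1/2/1
under PSO → 0/0/0 0/0/1 0/1/0 0/1/1 0/2/0 0/2/1 1/0/0 1/0/1 1/1/0 1/1/1 1/2/0 1/2/1
target 1/0/0 ∈ {PSO}

SC:no TSO:no PSO:yes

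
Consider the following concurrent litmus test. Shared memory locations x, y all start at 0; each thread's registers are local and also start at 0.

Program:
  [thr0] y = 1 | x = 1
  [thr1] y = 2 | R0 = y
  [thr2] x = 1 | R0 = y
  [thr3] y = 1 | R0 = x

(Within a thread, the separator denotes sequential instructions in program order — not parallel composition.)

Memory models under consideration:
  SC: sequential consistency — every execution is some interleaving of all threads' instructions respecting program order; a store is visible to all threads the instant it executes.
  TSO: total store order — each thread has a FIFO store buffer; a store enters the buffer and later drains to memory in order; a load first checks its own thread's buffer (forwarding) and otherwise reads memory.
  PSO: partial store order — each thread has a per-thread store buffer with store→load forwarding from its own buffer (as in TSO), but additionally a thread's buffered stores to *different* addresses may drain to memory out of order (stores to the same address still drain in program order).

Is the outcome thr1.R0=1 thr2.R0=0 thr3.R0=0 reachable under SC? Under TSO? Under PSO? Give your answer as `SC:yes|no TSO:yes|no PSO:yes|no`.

SC:no TSO:yes PSO:yes

outcome vector order: (thr1.R0,thr2.R0,thr3.R0)
[SC] allowed = {1/0/1; 1/1/0; 1/1/1; 1/2/0; 1/2/1; 2/0/1; 2/1/0; 2/1/1; 2/2/0; 2/2/1}
[TSO] allowed = {1/0/0; 1/0/1; 1/1/0; 1/1/1; 1/2/0; 1/2/1; 2/0/0; 2/0/1; 2/1/0; 2/1/1; 2/2/0; 2/2/1}
[PSO] allowed = {1/0/0; 1/0/1; 1/1/0; 1/1/1; 1/2/0; 1/2/1; 2/0/0; 2/0/1; 2/1/0; 2/1/1; 2/2/0; 2/2/1}
target 1/0/0 ∈ {TSO,PSO}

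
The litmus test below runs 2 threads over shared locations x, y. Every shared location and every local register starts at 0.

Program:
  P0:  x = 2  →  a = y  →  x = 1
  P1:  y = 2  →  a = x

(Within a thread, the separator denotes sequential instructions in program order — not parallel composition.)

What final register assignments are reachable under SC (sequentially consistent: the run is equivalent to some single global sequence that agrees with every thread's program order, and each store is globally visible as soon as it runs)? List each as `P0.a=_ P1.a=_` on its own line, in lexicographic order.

outcome vector order: (P0.a,P1.a)
|SC outcomes| = 5

P0.a=0 P1.a=1
P0.a=0 P1.a=2
P0.a=2 P1.a=0
P0.a=2 P1.a=1
P0.a=2 P1.a=2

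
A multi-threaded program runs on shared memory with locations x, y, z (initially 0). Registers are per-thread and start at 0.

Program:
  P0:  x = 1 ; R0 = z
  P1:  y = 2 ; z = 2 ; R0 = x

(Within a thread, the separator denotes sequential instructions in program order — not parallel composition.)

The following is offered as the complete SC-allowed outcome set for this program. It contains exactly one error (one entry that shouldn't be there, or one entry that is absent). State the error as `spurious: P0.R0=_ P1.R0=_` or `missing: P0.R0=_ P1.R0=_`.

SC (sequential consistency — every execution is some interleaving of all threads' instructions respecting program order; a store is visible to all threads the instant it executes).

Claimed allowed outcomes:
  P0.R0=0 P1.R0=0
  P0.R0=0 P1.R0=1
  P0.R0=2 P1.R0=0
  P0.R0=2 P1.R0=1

spurious: P0.R0=0 P1.R0=0

outcome vector order: (P0.R0,P1.R0)
[SC] allowed = {<0 1>, <2 0>, <2 1>}
claimed∖SC = {<0 0>}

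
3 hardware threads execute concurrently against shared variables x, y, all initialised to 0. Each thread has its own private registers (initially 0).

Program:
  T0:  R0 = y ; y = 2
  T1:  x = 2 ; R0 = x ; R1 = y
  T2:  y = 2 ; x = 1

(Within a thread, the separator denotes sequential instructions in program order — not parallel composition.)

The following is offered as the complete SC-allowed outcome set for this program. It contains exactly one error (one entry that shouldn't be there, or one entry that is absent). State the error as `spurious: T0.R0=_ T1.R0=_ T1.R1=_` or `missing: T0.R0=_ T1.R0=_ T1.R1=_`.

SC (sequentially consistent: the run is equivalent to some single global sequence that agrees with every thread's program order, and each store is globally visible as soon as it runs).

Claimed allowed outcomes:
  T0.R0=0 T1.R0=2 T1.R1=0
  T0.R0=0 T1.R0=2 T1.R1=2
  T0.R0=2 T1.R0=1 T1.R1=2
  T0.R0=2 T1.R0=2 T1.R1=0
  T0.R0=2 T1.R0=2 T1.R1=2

missing: T0.R0=0 T1.R0=1 T1.R1=2

outcome vector order: (T0.R0,T1.R0,T1.R1)
SC (6): 012 020 022 212 220 222
SC∖claimed = {012}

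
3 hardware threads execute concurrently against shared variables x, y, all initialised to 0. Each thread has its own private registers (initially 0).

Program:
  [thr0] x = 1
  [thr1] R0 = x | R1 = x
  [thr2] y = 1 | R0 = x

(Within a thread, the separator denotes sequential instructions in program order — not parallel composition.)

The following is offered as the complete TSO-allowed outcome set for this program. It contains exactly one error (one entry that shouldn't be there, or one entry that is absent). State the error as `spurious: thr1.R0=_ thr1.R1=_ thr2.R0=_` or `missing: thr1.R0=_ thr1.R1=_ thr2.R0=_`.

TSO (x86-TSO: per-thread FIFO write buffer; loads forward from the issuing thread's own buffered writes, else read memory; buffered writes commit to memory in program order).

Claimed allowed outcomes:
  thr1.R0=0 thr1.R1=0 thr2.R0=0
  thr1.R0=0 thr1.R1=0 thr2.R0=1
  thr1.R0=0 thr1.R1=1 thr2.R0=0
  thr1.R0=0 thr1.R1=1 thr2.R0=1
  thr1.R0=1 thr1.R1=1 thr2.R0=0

outcome vector order: (thr1.R0,thr1.R1,thr2.R0)
TSO: 6 outcomes — {0/0/0 0/0/1 0/1/0 0/1/1 1/1/0 1/1/1}
TSO∖claimed = {1/1/1}

missing: thr1.R0=1 thr1.R1=1 thr2.R0=1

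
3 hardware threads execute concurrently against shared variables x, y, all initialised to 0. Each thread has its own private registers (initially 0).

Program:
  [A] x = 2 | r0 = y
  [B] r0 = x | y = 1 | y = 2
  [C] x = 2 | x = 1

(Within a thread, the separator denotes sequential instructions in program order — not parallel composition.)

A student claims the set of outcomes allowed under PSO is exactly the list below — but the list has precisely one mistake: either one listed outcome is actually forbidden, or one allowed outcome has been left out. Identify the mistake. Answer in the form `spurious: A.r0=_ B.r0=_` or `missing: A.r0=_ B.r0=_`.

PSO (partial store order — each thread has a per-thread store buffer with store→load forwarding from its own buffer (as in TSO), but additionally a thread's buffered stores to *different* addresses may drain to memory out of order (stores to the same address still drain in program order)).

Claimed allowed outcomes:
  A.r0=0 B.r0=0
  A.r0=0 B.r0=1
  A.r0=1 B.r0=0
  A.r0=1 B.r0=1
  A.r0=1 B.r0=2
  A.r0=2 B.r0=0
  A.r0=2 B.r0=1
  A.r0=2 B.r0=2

outcome vector order: (A.r0,B.r0)
[PSO] allowed = {0/0, 0/1, 0/2, 1/0, 1/1, 1/2, 2/0, 2/1, 2/2}
PSO∖claimed = {0/2}

missing: A.r0=0 B.r0=2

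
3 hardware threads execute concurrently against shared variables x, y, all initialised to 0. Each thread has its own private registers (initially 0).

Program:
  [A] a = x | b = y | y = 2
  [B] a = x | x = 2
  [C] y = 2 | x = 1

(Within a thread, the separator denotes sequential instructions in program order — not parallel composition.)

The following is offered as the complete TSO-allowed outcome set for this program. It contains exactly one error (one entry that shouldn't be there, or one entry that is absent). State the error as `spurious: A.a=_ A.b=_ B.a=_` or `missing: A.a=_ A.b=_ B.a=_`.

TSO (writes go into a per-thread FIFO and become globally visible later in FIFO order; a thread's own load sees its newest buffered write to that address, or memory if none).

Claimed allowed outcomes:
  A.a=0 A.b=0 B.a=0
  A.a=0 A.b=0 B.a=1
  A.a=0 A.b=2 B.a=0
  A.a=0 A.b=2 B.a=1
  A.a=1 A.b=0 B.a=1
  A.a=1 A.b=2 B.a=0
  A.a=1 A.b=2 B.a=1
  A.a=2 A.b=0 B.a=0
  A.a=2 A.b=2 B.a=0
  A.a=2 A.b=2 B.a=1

outcome vector order: (A.a,A.b,B.a)
TSO (9): (0,0,0); (0,0,1); (0,2,0); (0,2,1); (1,2,0); (1,2,1); (2,0,0); (2,2,0); (2,2,1)
claimed∖TSO = {(1,0,1)}

spurious: A.a=1 A.b=0 B.a=1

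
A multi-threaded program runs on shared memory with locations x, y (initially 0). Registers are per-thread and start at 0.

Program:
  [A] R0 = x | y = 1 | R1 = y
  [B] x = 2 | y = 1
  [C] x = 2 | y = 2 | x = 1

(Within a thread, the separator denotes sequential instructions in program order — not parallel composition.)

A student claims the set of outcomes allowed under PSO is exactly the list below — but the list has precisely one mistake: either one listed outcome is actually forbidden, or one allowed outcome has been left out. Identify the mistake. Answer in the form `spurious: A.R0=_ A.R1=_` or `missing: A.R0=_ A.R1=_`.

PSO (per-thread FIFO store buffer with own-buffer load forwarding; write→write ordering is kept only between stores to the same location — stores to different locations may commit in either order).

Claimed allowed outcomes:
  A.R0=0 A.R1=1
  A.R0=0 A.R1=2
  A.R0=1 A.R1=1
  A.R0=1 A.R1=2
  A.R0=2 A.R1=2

missing: A.R0=2 A.R1=1

outcome vector order: (A.R0,A.R1)
PSO: 6 outcomes — {<0 1>, <0 2>, <1 1>, <1 2>, <2 1>, <2 2>}
PSO∖claimed = {<2 1>}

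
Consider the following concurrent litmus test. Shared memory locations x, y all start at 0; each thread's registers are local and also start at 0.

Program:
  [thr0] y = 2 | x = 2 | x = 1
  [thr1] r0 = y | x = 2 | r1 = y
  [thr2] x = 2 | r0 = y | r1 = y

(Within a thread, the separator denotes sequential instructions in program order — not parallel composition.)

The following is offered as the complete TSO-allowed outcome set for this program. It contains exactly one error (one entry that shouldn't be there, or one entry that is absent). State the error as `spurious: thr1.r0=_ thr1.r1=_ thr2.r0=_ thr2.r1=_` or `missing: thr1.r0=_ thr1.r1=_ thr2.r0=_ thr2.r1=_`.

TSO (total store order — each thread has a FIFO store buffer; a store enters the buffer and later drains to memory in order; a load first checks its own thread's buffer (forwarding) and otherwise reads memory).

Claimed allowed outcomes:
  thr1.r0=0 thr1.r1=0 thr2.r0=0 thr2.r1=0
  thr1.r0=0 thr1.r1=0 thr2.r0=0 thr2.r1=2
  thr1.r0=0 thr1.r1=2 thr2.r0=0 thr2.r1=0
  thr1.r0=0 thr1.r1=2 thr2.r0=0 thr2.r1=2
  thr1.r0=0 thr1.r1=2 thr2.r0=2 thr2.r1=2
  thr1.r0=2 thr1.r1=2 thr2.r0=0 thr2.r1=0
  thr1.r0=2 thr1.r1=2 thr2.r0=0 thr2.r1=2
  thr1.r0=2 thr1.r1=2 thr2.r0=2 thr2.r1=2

outcome vector order: (thr1.r0,thr1.r1,thr2.r0,thr2.r1)
TSO: 9 outcomes — {<0 0 0 0> <0 0 0 2> <0 0 2 2> <0 2 0 0> <0 2 0 2> <0 2 2 2> <2 2 0 0> <2 2 0 2> <2 2 2 2>}
TSO∖claimed = {<0 0 2 2>}

missing: thr1.r0=0 thr1.r1=0 thr2.r0=2 thr2.r1=2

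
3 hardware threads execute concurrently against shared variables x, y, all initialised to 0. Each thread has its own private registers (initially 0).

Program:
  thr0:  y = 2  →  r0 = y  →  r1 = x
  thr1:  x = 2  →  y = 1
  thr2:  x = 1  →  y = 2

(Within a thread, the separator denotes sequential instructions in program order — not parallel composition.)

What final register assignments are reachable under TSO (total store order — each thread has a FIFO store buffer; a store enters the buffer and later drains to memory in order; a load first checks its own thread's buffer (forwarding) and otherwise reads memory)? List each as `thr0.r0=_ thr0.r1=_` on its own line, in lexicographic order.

thr0.r0=1 thr0.r1=1
thr0.r0=1 thr0.r1=2
thr0.r0=2 thr0.r1=0
thr0.r0=2 thr0.r1=1
thr0.r0=2 thr0.r1=2

outcome vector order: (thr0.r0,thr0.r1)
|TSO outcomes| = 5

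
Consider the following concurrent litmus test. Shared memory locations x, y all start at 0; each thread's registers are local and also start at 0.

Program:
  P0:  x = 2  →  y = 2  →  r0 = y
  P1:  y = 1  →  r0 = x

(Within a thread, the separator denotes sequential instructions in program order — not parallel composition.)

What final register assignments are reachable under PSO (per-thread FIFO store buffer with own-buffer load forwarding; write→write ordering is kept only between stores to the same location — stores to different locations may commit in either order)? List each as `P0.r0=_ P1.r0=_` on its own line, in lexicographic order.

outcome vector order: (P0.r0,P1.r0)
|PSO outcomes| = 4

P0.r0=1 P1.r0=0
P0.r0=1 P1.r0=2
P0.r0=2 P1.r0=0
P0.r0=2 P1.r0=2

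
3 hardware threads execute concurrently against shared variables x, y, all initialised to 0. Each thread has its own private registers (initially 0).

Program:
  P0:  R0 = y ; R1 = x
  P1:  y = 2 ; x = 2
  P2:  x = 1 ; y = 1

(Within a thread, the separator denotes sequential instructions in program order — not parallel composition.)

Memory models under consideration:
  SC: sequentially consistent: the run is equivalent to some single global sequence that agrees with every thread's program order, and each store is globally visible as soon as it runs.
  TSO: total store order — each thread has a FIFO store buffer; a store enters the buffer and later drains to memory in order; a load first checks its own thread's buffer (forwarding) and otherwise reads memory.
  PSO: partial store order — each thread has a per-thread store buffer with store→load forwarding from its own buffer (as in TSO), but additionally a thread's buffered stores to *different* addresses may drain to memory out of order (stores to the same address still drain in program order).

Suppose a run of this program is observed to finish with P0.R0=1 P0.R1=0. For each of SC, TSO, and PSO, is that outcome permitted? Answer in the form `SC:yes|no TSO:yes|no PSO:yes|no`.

outcome vector order: (P0.R0,P0.R1)
[SC] allowed = {<0 0> <0 1> <0 2> <1 1> <1 2> <2 0> <2 1> <2 2>}
[TSO] allowed = {<0 0> <0 1> <0 2> <1 1> <1 2> <2 0> <2 1> <2 2>}
[PSO] allowed = {<0 0> <0 1> <0 2> <1 0> <1 1> <1 2> <2 0> <2 1> <2 2>}
target <1 0> ∈ {PSO}

SC:no TSO:no PSO:yes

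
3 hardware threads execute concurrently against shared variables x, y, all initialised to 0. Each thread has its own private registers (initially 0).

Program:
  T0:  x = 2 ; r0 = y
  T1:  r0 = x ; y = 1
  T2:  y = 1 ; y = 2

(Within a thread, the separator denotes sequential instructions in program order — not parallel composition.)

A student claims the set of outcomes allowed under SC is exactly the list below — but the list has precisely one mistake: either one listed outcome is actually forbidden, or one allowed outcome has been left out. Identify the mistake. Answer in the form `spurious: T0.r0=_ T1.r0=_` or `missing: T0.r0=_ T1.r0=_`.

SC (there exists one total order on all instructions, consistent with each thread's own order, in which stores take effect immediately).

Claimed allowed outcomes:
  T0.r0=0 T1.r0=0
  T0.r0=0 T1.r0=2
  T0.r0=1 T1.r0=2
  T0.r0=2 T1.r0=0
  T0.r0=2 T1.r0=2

missing: T0.r0=1 T1.r0=0

outcome vector order: (T0.r0,T1.r0)
SC: 6 outcomes — {(0,0); (0,2); (1,0); (1,2); (2,0); (2,2)}
SC∖claimed = {(1,0)}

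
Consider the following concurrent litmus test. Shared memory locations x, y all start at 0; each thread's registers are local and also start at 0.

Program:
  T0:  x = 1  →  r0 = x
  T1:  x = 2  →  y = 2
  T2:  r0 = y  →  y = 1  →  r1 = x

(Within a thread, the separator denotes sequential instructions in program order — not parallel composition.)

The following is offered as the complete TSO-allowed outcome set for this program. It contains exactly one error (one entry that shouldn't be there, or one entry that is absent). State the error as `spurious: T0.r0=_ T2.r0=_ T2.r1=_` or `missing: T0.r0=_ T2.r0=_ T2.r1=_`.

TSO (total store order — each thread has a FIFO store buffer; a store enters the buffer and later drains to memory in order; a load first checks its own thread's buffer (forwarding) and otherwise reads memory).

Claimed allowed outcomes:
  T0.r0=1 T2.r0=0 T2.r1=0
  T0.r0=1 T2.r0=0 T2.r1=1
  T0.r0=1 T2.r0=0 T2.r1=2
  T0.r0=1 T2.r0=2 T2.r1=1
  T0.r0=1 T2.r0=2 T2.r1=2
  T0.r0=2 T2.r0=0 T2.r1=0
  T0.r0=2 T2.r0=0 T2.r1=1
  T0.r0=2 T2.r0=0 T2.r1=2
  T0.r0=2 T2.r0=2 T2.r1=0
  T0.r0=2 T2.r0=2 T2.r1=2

outcome vector order: (T0.r0,T2.r0,T2.r1)
[TSO] allowed = {1/0/0; 1/0/1; 1/0/2; 1/2/1; 1/2/2; 2/0/0; 2/0/1; 2/0/2; 2/2/2}
claimed∖TSO = {2/2/0}

spurious: T0.r0=2 T2.r0=2 T2.r1=0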